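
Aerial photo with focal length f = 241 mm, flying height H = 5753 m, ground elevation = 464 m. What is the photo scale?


scale = f / (H - h) = 241 mm / 5289 m = 241 / 5289000 = 1:21946

1:21946


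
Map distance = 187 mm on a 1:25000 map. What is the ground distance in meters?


ground = 187 mm * 25000 / 1000 = 4675.0 m

4675.0 m


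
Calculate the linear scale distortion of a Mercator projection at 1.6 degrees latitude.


SF = 1 / cos(1.6) = 1 / 0.99961 = 1.0

1.0


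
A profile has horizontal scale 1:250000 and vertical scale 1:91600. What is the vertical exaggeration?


VE = horizontal_scale / vertical_scale = 250000 / 91600 ≈ 2.7

2.7x


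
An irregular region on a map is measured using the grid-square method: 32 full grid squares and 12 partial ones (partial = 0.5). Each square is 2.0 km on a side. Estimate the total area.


effective squares = 32 + 12 * 0.5 = 38.0
area = 38.0 * 4.0 = 152.0 km^2

152.0 km^2


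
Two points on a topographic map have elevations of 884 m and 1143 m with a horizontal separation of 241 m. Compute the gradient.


gradient = (1143 - 884) / 241 = 259 / 241 = 1.0747

1.0747


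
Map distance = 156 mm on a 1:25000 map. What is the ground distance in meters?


ground = 156 mm * 25000 / 1000 = 3900.0 m

3900.0 m


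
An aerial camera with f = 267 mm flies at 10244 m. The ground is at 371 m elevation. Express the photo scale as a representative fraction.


scale = f / (H - h) = 267 mm / 9873 m = 267 / 9873000 = 1:36978

1:36978


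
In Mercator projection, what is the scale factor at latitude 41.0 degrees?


SF = 1 / cos(41.0) = 1 / 0.75471 = 1.325

1.325


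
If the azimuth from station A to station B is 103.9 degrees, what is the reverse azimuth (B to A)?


back azimuth = (103.9 + 180) mod 360 = 283.9 degrees

283.9 degrees


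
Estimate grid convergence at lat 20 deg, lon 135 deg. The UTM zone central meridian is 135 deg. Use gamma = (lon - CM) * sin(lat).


gamma = (135 - 135) * sin(20) = 0 * 0.34202 = 0.0 degrees

0.0 degrees


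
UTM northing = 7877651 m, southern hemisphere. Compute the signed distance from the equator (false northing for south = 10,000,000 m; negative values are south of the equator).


For southern: actual = 7877651 - 10000000 = -2122349 m

-2122349 m


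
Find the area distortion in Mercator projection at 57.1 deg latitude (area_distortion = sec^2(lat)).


area_distortion = 1/cos^2(57.1) = 3.389

3.389


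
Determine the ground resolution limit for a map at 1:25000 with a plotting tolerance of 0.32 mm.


ground = 0.32 mm * 25000 / 1000 = 8.0 m

8.0 m


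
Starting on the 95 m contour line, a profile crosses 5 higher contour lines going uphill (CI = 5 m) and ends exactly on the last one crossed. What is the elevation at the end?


elevation = 95 + 5 * 5 = 120 m

120 m


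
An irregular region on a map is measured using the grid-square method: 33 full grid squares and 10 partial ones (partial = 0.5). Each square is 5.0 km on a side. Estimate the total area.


effective squares = 33 + 10 * 0.5 = 38.0
area = 38.0 * 25.0 = 950.0 km^2

950.0 km^2


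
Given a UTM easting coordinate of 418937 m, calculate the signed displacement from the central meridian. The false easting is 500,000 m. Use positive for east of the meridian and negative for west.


displacement = 418937 - 500000 = -81063 m

-81063 m


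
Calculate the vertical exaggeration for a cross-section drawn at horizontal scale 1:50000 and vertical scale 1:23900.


VE = horizontal_scale / vertical_scale = 50000 / 23900 ≈ 2.1

2.1x


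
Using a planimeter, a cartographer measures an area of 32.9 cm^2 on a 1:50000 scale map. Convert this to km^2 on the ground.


ground_area = 32.9 * (50000/100)^2 = 8225000.0 m^2 = 8.225 km^2

8.225 km^2


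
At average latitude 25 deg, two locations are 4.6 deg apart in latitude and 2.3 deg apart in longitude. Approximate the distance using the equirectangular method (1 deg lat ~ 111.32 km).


dlat_km = 4.6 * 111.32 = 512.072
dlon_km = 2.3 * 111.32 * cos(25) ≈ 232.047
dist = sqrt(512.072^2 + 232.047^2) ≈ 562.2 km

562.2 km


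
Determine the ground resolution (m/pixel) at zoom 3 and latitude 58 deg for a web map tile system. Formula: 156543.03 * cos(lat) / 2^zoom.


res = 156543.03 * cos(58) / 2^3 = 156543.03 * 0.52991926 / 8 = 10369.4 m/pixel

10369.4 m/pixel


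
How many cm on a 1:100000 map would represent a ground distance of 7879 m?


map_cm = 7879 * 100 / 100000 = 7.879 cm ≈ 7.88 cm

7.88 cm


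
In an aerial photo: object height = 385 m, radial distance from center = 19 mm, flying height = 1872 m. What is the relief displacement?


d = h * r / H = 385 * 19 / 1872 = 3.91 mm

3.91 mm


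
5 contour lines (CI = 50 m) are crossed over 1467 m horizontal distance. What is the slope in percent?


elevation change = 5 * 50 = 250 m
slope = 250 / 1467 * 100 = 17.0%

17.0%


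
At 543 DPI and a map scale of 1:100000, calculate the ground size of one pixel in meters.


pixel_cm = 2.54 / 543 ≈ 0.004678 cm
ground = pixel_cm * 100000 / 100 = 2.54 * 100000 / (543 * 100) = 254000 / 54300 ≈ 4.68 m

4.68 m


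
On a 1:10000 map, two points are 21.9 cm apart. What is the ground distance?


ground = 21.9 cm * 10000 / 100 = 2190.0 m = 2.19 km

2.19 km


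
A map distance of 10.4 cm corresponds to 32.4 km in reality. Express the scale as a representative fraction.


ground = 32.4 km = 3240000 cm; RF denominator = ground / map = 3240000 / 10.4 ≈ 311538; RF = 1:311538

1:311538


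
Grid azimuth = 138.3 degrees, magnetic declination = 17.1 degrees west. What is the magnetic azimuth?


magnetic azimuth = grid azimuth - declination (east +ve)
mag_az = 138.3 - -17.1 = 155.4 degrees

155.4 degrees


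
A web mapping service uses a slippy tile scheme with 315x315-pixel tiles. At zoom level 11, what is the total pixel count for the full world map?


tiles per axis = 2^11 = 2048
total tiles = 2048^2 = 4194304
pixels per axis = 2048 * 315 = 645120
total pixels = 645120^2 = 416179814400

416179814400 pixels


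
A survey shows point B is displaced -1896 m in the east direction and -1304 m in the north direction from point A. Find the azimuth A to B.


az = atan2(-1896, -1304) = -124.5 deg
adjusted to 0-360: 235.5 degrees

235.5 degrees


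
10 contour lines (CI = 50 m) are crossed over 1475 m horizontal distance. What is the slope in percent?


elevation change = 10 * 50 = 500 m
slope = 500 / 1475 * 100 = 33.9%

33.9%


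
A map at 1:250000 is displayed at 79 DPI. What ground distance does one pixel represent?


pixel_cm = 2.54 / 79 ≈ 0.032152 cm
ground = pixel_cm * 250000 / 100 = 2.54 * 250000 / (79 * 100) = 635000 / 7900 ≈ 80.38 m

80.38 m


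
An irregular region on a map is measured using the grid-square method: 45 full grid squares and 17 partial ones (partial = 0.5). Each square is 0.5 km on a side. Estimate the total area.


effective squares = 45 + 17 * 0.5 = 53.5
area = 53.5 * 0.25 = 13.375 km^2

13.375 km^2


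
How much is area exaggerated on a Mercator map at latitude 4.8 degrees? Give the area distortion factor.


area_distortion = 1/cos^2(4.8) = 1.007

1.007


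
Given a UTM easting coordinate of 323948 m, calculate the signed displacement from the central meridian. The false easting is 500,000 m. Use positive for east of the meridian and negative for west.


displacement = 323948 - 500000 = -176052 m

-176052 m


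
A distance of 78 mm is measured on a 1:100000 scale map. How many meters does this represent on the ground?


ground = 78 mm * 100000 / 1000 = 7800.0 m

7800.0 m


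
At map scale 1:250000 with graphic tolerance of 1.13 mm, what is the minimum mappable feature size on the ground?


ground = 1.13 mm * 250000 / 1000 = 282.5 m

282.5 m


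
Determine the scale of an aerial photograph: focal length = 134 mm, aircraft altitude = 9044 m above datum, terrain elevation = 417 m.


scale = f / (H - h) = 134 mm / 8627 m = 134 / 8627000 = 1:64381

1:64381


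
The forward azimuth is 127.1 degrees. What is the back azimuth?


back azimuth = (127.1 + 180) mod 360 = 307.1 degrees

307.1 degrees


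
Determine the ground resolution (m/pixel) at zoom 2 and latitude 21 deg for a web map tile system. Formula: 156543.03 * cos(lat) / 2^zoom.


res = 156543.03 * cos(21) / 2^2 = 156543.03 * 0.93358043 / 4 = 36536.38 m/pixel

36536.38 m/pixel


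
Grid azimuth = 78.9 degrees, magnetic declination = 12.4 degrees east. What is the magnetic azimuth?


magnetic azimuth = grid azimuth - declination (east +ve)
mag_az = 78.9 - 12.4 = 66.5 degrees

66.5 degrees


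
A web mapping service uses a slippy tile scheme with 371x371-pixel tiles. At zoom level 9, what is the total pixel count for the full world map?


tiles per axis = 2^9 = 512
total tiles = 512^2 = 262144
pixels per axis = 512 * 371 = 189952
total pixels = 189952^2 = 36081762304

36081762304 pixels


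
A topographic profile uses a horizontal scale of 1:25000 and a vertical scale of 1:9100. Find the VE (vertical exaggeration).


VE = horizontal_scale / vertical_scale = 25000 / 9100 ≈ 2.7

2.7x


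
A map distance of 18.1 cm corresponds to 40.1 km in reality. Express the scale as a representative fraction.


ground = 40.1 km = 4010000 cm; RF denominator = ground / map = 4010000 / 18.1 ≈ 221547; RF = 1:221547

1:221547


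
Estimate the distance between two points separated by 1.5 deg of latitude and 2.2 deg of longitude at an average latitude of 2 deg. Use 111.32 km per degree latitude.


dlat_km = 1.5 * 111.32 = 166.98
dlon_km = 2.2 * 111.32 * cos(2) ≈ 244.755
dist = sqrt(166.98^2 + 244.755^2) ≈ 296.3 km

296.3 km


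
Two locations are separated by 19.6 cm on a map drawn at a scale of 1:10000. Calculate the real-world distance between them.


ground = 19.6 cm * 10000 / 100 = 1960.0 m = 1.96 km

1.96 km


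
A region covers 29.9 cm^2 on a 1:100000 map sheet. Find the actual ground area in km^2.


ground_area = 29.9 * (100000/100)^2 = 29900000.0 m^2 = 29.9 km^2

29.9 km^2


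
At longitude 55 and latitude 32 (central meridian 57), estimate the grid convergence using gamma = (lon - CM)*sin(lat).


gamma = (55 - 57) * sin(32) = -2 * 0.529919 = -1.06 degrees

-1.06 degrees


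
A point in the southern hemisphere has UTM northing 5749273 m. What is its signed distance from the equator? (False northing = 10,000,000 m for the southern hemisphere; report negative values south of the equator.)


For southern: actual = 5749273 - 10000000 = -4250727 m

-4250727 m


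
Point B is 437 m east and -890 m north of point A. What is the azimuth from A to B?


az = atan2(437, -890) = 153.8 deg
adjusted to 0-360: 153.8 degrees

153.8 degrees


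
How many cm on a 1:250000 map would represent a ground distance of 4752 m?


map_cm = 4752 * 100 / 250000 = 1.9008 cm ≈ 1.9 cm

1.9 cm


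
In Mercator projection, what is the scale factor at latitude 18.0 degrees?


SF = 1 / cos(18.0) = 1 / 0.951057 = 1.051

1.051


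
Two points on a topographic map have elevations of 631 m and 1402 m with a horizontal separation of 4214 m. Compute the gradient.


gradient = (1402 - 631) / 4214 = 771 / 4214 = 0.183

0.183


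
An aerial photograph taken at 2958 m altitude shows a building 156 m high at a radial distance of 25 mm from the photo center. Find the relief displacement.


d = h * r / H = 156 * 25 / 2958 = 1.32 mm

1.32 mm


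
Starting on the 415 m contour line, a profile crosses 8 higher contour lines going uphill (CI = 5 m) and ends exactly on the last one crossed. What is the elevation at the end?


elevation = 415 + 8 * 5 = 455 m

455 m


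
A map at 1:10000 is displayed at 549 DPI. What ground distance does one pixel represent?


pixel_cm = 2.54 / 549 ≈ 0.004627 cm
ground = pixel_cm * 10000 / 100 = 2.54 * 10000 / (549 * 100) = 25400 / 54900 ≈ 0.46 m

0.46 m


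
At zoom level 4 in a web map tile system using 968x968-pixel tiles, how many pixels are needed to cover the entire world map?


tiles per axis = 2^4 = 16
total tiles = 16^2 = 256
pixels per axis = 16 * 968 = 15488
total pixels = 15488^2 = 239878144

239878144 pixels


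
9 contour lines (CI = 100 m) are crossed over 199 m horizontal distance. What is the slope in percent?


elevation change = 9 * 100 = 900 m
slope = 900 / 199 * 100 = 452.3%

452.3%


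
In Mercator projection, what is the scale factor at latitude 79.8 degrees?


SF = 1 / cos(79.8) = 1 / 0.177085 = 5.647

5.647


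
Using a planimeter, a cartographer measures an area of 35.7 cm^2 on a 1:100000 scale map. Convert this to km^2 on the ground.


ground_area = 35.7 * (100000/100)^2 = 35700000.0 m^2 = 35.7 km^2

35.7 km^2


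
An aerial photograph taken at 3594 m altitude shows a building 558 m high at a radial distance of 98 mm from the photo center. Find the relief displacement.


d = h * r / H = 558 * 98 / 3594 = 15.22 mm

15.22 mm


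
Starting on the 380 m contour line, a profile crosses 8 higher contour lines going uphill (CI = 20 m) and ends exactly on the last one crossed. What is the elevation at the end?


elevation = 380 + 8 * 20 = 540 m

540 m


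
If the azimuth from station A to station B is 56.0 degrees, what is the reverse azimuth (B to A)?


back azimuth = (56.0 + 180) mod 360 = 236.0 degrees

236.0 degrees


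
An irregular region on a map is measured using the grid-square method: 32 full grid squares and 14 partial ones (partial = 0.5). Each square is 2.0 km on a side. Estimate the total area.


effective squares = 32 + 14 * 0.5 = 39.0
area = 39.0 * 4.0 = 156.0 km^2

156.0 km^2


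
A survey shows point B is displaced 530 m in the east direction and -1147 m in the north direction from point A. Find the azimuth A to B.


az = atan2(530, -1147) = 155.2 deg
adjusted to 0-360: 155.2 degrees

155.2 degrees


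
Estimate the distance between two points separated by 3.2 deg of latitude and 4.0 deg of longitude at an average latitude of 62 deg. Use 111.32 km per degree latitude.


dlat_km = 3.2 * 111.32 = 356.224
dlon_km = 4.0 * 111.32 * cos(62) ≈ 209.046
dist = sqrt(356.224^2 + 209.046^2) ≈ 413.0 km

413.0 km


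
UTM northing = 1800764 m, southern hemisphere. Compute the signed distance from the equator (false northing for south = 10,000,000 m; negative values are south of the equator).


For southern: actual = 1800764 - 10000000 = -8199236 m

-8199236 m


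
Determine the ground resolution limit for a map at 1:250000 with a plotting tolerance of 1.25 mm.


ground = 1.25 mm * 250000 / 1000 = 312.5 m

312.5 m


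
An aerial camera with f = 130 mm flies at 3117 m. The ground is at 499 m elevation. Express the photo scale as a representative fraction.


scale = f / (H - h) = 130 mm / 2618 m = 130 / 2618000 = 1:20138

1:20138


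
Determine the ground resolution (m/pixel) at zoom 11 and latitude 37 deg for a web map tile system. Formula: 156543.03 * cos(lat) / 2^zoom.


res = 156543.03 * cos(37) / 2^11 = 156543.03 * 0.79863551 / 2048 = 61.05 m/pixel

61.05 m/pixel


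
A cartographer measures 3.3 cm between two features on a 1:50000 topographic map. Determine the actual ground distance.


ground = 3.3 cm * 50000 / 100 = 1650.0 m = 1.65 km

1.65 km


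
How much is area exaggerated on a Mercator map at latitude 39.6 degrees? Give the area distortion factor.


area_distortion = 1/cos^2(39.6) = 1.684

1.684


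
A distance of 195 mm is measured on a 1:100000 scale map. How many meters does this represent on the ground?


ground = 195 mm * 100000 / 1000 = 19500.0 m

19500.0 m


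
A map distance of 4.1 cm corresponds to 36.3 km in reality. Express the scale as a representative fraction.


ground = 36.3 km = 3630000 cm; RF denominator = ground / map = 3630000 / 4.1 ≈ 885366; RF = 1:885366

1:885366


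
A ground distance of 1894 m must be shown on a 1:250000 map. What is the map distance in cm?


map_cm = 1894 * 100 / 250000 = 0.7576 cm ≈ 0.76 cm

0.76 cm


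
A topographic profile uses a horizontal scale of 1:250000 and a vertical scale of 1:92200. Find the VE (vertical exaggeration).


VE = horizontal_scale / vertical_scale = 250000 / 92200 ≈ 2.7

2.7x


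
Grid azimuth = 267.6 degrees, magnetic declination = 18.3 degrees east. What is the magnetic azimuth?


magnetic azimuth = grid azimuth - declination (east +ve)
mag_az = 267.6 - 18.3 = 249.3 degrees

249.3 degrees


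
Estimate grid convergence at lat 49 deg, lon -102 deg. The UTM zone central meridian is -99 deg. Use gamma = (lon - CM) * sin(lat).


gamma = (-102 - -99) * sin(49) = -3 * 0.75471 = -2.264 degrees

-2.264 degrees


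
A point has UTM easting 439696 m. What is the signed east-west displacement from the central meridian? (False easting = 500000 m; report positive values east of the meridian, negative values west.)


displacement = 439696 - 500000 = -60304 m

-60304 m


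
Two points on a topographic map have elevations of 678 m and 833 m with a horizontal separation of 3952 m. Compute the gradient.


gradient = (833 - 678) / 3952 = 155 / 3952 = 0.0392

0.0392


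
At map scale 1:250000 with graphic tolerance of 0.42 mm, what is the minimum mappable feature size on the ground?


ground = 0.42 mm * 250000 / 1000 = 105.0 m

105.0 m


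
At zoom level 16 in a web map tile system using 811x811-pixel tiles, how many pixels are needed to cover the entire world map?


tiles per axis = 2^16 = 65536
total tiles = 65536^2 = 4294967296
pixels per axis = 65536 * 811 = 53149696
total pixels = 53149696^2 = 2824890184892416

2824890184892416 pixels


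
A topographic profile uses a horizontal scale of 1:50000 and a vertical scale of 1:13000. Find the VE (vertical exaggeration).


VE = horizontal_scale / vertical_scale = 50000 / 13000 ≈ 3.8

3.8x


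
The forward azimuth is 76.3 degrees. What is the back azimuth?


back azimuth = (76.3 + 180) mod 360 = 256.3 degrees

256.3 degrees


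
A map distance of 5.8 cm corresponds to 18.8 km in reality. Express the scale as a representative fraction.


ground = 18.8 km = 1880000 cm; RF denominator = ground / map = 1880000 / 5.8 ≈ 324138; RF = 1:324138

1:324138


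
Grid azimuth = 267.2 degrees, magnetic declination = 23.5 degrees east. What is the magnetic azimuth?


magnetic azimuth = grid azimuth - declination (east +ve)
mag_az = 267.2 - 23.5 = 243.7 degrees

243.7 degrees


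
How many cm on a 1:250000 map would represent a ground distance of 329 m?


map_cm = 329 * 100 / 250000 = 0.1316 cm ≈ 0.13 cm

0.13 cm


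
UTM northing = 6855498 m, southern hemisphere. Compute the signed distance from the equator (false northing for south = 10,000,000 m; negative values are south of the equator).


For southern: actual = 6855498 - 10000000 = -3144502 m

-3144502 m


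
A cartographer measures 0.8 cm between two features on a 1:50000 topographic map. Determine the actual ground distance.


ground = 0.8 cm * 50000 / 100 = 400.0 m

400.0 m


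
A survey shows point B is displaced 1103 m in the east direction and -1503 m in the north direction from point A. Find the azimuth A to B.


az = atan2(1103, -1503) = 143.7 deg
adjusted to 0-360: 143.7 degrees

143.7 degrees


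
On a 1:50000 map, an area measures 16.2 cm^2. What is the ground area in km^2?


ground_area = 16.2 * (50000/100)^2 = 4050000.0 m^2 = 4.05 km^2

4.05 km^2


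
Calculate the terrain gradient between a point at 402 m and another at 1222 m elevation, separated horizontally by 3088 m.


gradient = (1222 - 402) / 3088 = 820 / 3088 = 0.2655

0.2655


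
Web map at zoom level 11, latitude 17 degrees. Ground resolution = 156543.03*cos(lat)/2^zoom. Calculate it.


res = 156543.03 * cos(17) / 2^11 = 156543.03 * 0.95630476 / 2048 = 73.1 m/pixel

73.1 m/pixel


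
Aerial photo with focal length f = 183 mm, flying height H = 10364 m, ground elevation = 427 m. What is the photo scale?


scale = f / (H - h) = 183 mm / 9937 m = 183 / 9937000 = 1:54301

1:54301


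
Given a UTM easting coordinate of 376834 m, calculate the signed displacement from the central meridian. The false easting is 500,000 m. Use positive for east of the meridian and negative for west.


displacement = 376834 - 500000 = -123166 m

-123166 m


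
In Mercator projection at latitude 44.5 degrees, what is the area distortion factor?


area_distortion = 1/cos^2(44.5) = 1.966

1.966


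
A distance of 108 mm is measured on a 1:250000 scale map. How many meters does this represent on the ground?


ground = 108 mm * 250000 / 1000 = 27000.0 m

27000.0 m


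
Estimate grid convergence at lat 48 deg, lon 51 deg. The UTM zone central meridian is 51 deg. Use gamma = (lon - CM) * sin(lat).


gamma = (51 - 51) * sin(48) = 0 * 0.743145 = 0.0 degrees

0.0 degrees


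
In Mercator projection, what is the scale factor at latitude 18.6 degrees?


SF = 1 / cos(18.6) = 1 / 0.947768 = 1.055

1.055


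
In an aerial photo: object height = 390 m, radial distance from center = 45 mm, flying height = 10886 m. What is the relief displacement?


d = h * r / H = 390 * 45 / 10886 = 1.61 mm

1.61 mm


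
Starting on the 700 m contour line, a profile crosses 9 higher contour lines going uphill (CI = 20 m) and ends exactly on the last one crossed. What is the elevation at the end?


elevation = 700 + 9 * 20 = 880 m

880 m


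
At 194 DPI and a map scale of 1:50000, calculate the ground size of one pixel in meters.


pixel_cm = 2.54 / 194 ≈ 0.013093 cm
ground = pixel_cm * 50000 / 100 = 2.54 * 50000 / (194 * 100) = 127000 / 19400 ≈ 6.55 m

6.55 m


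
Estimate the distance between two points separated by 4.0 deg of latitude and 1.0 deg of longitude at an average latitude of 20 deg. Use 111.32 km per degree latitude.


dlat_km = 4.0 * 111.32 = 445.28
dlon_km = 1.0 * 111.32 * cos(20) ≈ 104.607
dist = sqrt(445.28^2 + 104.607^2) ≈ 457.4 km

457.4 km


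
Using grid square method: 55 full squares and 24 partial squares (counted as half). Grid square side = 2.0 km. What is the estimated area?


effective squares = 55 + 24 * 0.5 = 67.0
area = 67.0 * 4.0 = 268.0 km^2

268.0 km^2


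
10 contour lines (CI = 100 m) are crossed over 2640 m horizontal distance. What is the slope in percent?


elevation change = 10 * 100 = 1000 m
slope = 1000 / 2640 * 100 = 37.9%

37.9%


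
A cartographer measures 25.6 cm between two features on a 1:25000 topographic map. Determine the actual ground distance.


ground = 25.6 cm * 25000 / 100 = 6400.0 m = 6.4 km

6.4 km


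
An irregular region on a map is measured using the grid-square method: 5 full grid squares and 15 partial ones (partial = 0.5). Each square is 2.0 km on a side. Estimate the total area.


effective squares = 5 + 15 * 0.5 = 12.5
area = 12.5 * 4.0 = 50.0 km^2

50.0 km^2


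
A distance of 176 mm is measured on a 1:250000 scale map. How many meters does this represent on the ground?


ground = 176 mm * 250000 / 1000 = 44000.0 m

44000.0 m


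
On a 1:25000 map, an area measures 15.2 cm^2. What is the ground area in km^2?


ground_area = 15.2 * (25000/100)^2 = 950000.0 m^2 = 0.95 km^2

0.95 km^2


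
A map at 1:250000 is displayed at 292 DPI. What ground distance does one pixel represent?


pixel_cm = 2.54 / 292 ≈ 0.008699 cm
ground = pixel_cm * 250000 / 100 = 2.54 * 250000 / (292 * 100) = 635000 / 29200 ≈ 21.75 m

21.75 m


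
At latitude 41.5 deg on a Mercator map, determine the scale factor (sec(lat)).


SF = 1 / cos(41.5) = 1 / 0.748956 = 1.335

1.335


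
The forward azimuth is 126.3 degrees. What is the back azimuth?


back azimuth = (126.3 + 180) mod 360 = 306.3 degrees

306.3 degrees


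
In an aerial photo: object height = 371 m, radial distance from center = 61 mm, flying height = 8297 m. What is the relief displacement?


d = h * r / H = 371 * 61 / 8297 = 2.73 mm

2.73 mm


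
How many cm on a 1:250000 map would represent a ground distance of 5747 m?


map_cm = 5747 * 100 / 250000 = 2.2988 cm ≈ 2.3 cm

2.3 cm


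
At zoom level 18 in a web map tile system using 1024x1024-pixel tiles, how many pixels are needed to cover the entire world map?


tiles per axis = 2^18 = 262144
total tiles = 262144^2 = 68719476736
pixels per axis = 262144 * 1024 = 268435456
total pixels = 268435456^2 = 72057594037927936

72057594037927936 pixels


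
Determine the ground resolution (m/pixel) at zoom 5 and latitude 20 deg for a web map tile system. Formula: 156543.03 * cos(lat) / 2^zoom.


res = 156543.03 * cos(20) / 2^5 = 156543.03 * 0.93969262 / 32 = 4596.95 m/pixel

4596.95 m/pixel


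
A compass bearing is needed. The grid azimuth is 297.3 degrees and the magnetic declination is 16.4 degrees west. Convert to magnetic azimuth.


magnetic azimuth = grid azimuth - declination (east +ve)
mag_az = 297.3 - -16.4 = 313.7 degrees

313.7 degrees


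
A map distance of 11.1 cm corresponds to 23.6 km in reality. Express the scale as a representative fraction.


ground = 23.6 km = 2360000 cm; RF denominator = ground / map = 2360000 / 11.1 ≈ 212613; RF = 1:212613

1:212613


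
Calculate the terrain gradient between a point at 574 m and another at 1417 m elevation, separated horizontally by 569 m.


gradient = (1417 - 574) / 569 = 843 / 569 = 1.4815

1.4815


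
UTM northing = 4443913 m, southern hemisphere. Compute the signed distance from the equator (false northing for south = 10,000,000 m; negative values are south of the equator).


For southern: actual = 4443913 - 10000000 = -5556087 m

-5556087 m


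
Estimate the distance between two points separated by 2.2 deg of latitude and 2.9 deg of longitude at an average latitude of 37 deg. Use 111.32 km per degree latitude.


dlat_km = 2.2 * 111.32 = 244.904
dlon_km = 2.9 * 111.32 * cos(37) ≈ 257.822
dist = sqrt(244.904^2 + 257.822^2) ≈ 355.6 km

355.6 km


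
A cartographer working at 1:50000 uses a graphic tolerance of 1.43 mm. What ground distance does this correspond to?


ground = 1.43 mm * 50000 / 1000 = 71.5 m

71.5 m


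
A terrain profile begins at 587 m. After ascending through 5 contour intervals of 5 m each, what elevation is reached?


elevation = 587 + 5 * 5 = 612 m

612 m


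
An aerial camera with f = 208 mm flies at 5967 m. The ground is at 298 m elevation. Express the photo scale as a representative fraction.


scale = f / (H - h) = 208 mm / 5669 m = 208 / 5669000 = 1:27255

1:27255


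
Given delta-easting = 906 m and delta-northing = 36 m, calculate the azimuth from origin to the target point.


az = atan2(906, 36) = 87.7 deg
adjusted to 0-360: 87.7 degrees

87.7 degrees


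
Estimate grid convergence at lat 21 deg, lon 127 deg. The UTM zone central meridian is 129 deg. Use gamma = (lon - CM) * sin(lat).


gamma = (127 - 129) * sin(21) = -2 * 0.358368 = -0.717 degrees

-0.717 degrees


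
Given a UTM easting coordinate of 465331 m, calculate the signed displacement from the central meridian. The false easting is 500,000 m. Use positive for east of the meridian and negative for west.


displacement = 465331 - 500000 = -34669 m

-34669 m


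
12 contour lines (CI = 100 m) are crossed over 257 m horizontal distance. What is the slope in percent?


elevation change = 12 * 100 = 1200 m
slope = 1200 / 257 * 100 = 466.9%

466.9%


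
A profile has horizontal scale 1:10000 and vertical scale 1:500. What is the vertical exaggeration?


VE = horizontal_scale / vertical_scale = 10000 / 500 = 20.0

20.0x


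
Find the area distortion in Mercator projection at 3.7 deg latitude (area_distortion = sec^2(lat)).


area_distortion = 1/cos^2(3.7) = 1.004

1.004


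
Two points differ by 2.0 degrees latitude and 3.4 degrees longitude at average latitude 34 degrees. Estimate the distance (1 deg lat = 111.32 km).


dlat_km = 2.0 * 111.32 = 222.64
dlon_km = 3.4 * 111.32 * cos(34) ≈ 313.781
dist = sqrt(222.64^2 + 313.781^2) ≈ 384.7 km

384.7 km


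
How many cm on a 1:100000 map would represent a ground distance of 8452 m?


map_cm = 8452 * 100 / 100000 = 8.452 cm ≈ 8.45 cm

8.45 cm


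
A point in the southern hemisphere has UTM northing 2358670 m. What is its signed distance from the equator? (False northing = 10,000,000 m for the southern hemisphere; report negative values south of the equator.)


For southern: actual = 2358670 - 10000000 = -7641330 m

-7641330 m


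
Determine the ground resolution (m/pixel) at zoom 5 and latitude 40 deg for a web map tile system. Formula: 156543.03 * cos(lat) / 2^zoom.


res = 156543.03 * cos(40) / 2^5 = 156543.03 * 0.76604444 / 32 = 3747.47 m/pixel

3747.47 m/pixel


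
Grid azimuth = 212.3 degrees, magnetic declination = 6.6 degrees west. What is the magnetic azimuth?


magnetic azimuth = grid azimuth - declination (east +ve)
mag_az = 212.3 - -6.6 = 218.9 degrees

218.9 degrees


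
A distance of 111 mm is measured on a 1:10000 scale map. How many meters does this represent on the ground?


ground = 111 mm * 10000 / 1000 = 1110.0 m

1110.0 m


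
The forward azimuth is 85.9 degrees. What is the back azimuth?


back azimuth = (85.9 + 180) mod 360 = 265.9 degrees

265.9 degrees


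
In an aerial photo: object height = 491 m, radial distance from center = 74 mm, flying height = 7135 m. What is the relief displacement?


d = h * r / H = 491 * 74 / 7135 = 5.09 mm

5.09 mm


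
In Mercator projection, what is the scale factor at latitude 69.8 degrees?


SF = 1 / cos(69.8) = 1 / 0.345298 = 2.896

2.896


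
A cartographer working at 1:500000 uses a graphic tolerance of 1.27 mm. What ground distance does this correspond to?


ground = 1.27 mm * 500000 / 1000 = 635.0 m

635.0 m


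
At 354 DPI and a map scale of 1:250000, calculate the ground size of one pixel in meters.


pixel_cm = 2.54 / 354 ≈ 0.007175 cm
ground = pixel_cm * 250000 / 100 = 2.54 * 250000 / (354 * 100) = 635000 / 35400 ≈ 17.94 m

17.94 m


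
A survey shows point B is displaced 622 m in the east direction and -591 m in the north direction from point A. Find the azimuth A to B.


az = atan2(622, -591) = 133.5 deg
adjusted to 0-360: 133.5 degrees

133.5 degrees


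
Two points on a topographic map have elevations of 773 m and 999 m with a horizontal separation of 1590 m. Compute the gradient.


gradient = (999 - 773) / 1590 = 226 / 1590 = 0.1421

0.1421


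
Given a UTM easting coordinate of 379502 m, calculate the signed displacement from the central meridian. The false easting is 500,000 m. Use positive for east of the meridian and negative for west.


displacement = 379502 - 500000 = -120498 m

-120498 m


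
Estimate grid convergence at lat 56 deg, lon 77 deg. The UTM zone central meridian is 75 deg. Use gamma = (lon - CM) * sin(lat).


gamma = (77 - 75) * sin(56) = 2 * 0.829038 = 1.658 degrees

1.658 degrees


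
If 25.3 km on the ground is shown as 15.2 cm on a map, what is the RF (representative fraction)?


ground = 25.3 km = 2530000 cm; RF denominator = ground / map = 2530000 / 15.2 ≈ 166447; RF = 1:166447

1:166447


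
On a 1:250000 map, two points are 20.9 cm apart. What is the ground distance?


ground = 20.9 cm * 250000 / 100 = 52250.0 m = 52.25 km

52.25 km


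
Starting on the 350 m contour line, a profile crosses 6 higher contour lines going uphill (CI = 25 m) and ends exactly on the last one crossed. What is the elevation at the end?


elevation = 350 + 6 * 25 = 500 m

500 m


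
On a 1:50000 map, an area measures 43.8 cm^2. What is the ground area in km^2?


ground_area = 43.8 * (50000/100)^2 = 10950000.0 m^2 = 10.95 km^2

10.95 km^2


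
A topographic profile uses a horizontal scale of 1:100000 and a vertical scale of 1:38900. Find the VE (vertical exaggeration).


VE = horizontal_scale / vertical_scale = 100000 / 38900 ≈ 2.6

2.6x


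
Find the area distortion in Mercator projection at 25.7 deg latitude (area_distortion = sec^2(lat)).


area_distortion = 1/cos^2(25.7) = 1.232

1.232


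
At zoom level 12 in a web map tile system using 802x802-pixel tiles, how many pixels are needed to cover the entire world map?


tiles per axis = 2^12 = 4096
total tiles = 4096^2 = 16777216
pixels per axis = 4096 * 802 = 3284992
total pixels = 3284992^2 = 10791172440064

10791172440064 pixels


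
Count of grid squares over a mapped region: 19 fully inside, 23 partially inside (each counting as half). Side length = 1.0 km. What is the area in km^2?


effective squares = 19 + 23 * 0.5 = 30.5
area = 30.5 * 1.0 = 30.5 km^2

30.5 km^2


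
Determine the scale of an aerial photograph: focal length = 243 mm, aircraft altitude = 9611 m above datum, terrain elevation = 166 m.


scale = f / (H - h) = 243 mm / 9445 m = 243 / 9445000 = 1:38868

1:38868


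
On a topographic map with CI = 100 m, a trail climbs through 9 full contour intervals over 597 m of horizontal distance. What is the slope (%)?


elevation change = 9 * 100 = 900 m
slope = 900 / 597 * 100 = 150.8%

150.8%


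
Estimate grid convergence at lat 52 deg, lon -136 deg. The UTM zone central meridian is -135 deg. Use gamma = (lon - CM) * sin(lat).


gamma = (-136 - -135) * sin(52) = -1 * 0.788011 = -0.788 degrees

-0.788 degrees


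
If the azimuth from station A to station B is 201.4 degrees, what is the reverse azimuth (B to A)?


back azimuth = (201.4 + 180) mod 360 = 21.4 degrees

21.4 degrees


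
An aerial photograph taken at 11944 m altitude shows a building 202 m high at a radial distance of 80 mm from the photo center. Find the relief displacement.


d = h * r / H = 202 * 80 / 11944 = 1.35 mm

1.35 mm


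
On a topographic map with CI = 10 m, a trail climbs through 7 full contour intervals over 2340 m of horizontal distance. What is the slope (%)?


elevation change = 7 * 10 = 70 m
slope = 70 / 2340 * 100 = 3.0%

3.0%


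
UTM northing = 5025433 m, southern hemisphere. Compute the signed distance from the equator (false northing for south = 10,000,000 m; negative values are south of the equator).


For southern: actual = 5025433 - 10000000 = -4974567 m

-4974567 m


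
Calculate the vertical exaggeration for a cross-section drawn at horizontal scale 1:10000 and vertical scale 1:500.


VE = horizontal_scale / vertical_scale = 10000 / 500 = 20.0

20.0x


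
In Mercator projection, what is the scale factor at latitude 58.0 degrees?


SF = 1 / cos(58.0) = 1 / 0.529919 = 1.887

1.887


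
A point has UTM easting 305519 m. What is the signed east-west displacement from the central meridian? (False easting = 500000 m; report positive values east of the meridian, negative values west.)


displacement = 305519 - 500000 = -194481 m

-194481 m


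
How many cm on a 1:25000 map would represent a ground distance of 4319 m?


map_cm = 4319 * 100 / 25000 = 17.276 cm ≈ 17.28 cm

17.28 cm


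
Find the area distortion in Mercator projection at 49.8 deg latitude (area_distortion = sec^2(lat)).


area_distortion = 1/cos^2(49.8) = 2.4

2.4


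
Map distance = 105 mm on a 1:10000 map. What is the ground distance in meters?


ground = 105 mm * 10000 / 1000 = 1050.0 m

1050.0 m


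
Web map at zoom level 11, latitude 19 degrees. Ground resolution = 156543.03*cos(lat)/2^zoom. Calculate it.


res = 156543.03 * cos(19) / 2^11 = 156543.03 * 0.94551858 / 2048 = 72.27 m/pixel

72.27 m/pixel


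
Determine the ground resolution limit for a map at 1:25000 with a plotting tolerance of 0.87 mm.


ground = 0.87 mm * 25000 / 1000 = 21.75 m

21.75 m


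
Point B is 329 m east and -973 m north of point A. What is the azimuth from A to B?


az = atan2(329, -973) = 161.3 deg
adjusted to 0-360: 161.3 degrees

161.3 degrees


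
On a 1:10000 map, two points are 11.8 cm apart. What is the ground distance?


ground = 11.8 cm * 10000 / 100 = 1180.0 m = 1.18 km

1.18 km


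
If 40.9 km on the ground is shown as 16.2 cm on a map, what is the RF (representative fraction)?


ground = 40.9 km = 4090000 cm; RF denominator = ground / map = 4090000 / 16.2 ≈ 252469; RF = 1:252469

1:252469


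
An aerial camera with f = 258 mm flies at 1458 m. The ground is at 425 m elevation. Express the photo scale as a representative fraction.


scale = f / (H - h) = 258 mm / 1033 m = 258 / 1033000 = 1:4004

1:4004


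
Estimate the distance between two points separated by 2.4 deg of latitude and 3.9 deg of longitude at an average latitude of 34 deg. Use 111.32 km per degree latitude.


dlat_km = 2.4 * 111.32 = 267.168
dlon_km = 3.9 * 111.32 * cos(34) ≈ 359.925
dist = sqrt(267.168^2 + 359.925^2) ≈ 448.2 km

448.2 km


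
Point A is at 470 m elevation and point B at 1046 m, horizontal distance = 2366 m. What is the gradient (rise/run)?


gradient = (1046 - 470) / 2366 = 576 / 2366 = 0.2434

0.2434


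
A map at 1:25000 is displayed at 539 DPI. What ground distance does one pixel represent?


pixel_cm = 2.54 / 539 ≈ 0.004712 cm
ground = pixel_cm * 25000 / 100 = 2.54 * 25000 / (539 * 100) = 63500 / 53900 ≈ 1.18 m

1.18 m


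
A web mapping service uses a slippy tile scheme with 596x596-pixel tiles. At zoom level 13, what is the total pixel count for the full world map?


tiles per axis = 2^13 = 8192
total tiles = 8192^2 = 67108864
pixels per axis = 8192 * 596 = 4882432
total pixels = 4882432^2 = 23838142234624

23838142234624 pixels


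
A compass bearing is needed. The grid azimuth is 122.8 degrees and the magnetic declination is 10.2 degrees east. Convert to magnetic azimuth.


magnetic azimuth = grid azimuth - declination (east +ve)
mag_az = 122.8 - 10.2 = 112.6 degrees

112.6 degrees


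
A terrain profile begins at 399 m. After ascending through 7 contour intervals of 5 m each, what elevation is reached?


elevation = 399 + 7 * 5 = 434 m

434 m


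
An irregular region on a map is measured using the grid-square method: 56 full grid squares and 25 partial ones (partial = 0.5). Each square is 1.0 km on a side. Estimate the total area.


effective squares = 56 + 25 * 0.5 = 68.5
area = 68.5 * 1.0 = 68.5 km^2

68.5 km^2


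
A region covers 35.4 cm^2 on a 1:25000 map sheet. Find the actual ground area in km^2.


ground_area = 35.4 * (25000/100)^2 = 2212500.0 m^2 = 2.2125 km^2 ≈ 2.213 km^2

2.213 km^2


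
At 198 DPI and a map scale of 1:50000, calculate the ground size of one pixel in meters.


pixel_cm = 2.54 / 198 ≈ 0.012828 cm
ground = pixel_cm * 50000 / 100 = 2.54 * 50000 / (198 * 100) = 127000 / 19800 ≈ 6.41 m

6.41 m


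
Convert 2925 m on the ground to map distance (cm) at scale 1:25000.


map_cm = 2925 * 100 / 25000 = 11.7 cm

11.7 cm


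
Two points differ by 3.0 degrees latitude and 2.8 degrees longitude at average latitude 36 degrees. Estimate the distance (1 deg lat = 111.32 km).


dlat_km = 3.0 * 111.32 = 333.96
dlon_km = 2.8 * 111.32 * cos(36) ≈ 252.167
dist = sqrt(333.96^2 + 252.167^2) ≈ 418.5 km

418.5 km


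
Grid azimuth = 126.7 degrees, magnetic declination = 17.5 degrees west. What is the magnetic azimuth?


magnetic azimuth = grid azimuth - declination (east +ve)
mag_az = 126.7 - -17.5 = 144.2 degrees

144.2 degrees


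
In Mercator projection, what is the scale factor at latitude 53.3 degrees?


SF = 1 / cos(53.3) = 1 / 0.597625 = 1.673

1.673


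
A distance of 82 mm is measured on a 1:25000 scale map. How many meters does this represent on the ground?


ground = 82 mm * 25000 / 1000 = 2050.0 m

2050.0 m
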